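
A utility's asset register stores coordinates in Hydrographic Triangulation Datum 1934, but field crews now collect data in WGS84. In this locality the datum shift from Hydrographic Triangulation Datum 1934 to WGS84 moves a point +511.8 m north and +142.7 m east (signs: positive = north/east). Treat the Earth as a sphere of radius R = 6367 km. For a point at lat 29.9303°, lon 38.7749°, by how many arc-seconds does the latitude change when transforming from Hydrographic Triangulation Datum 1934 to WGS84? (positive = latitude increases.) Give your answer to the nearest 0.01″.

On a sphere of radius R, 1 rad of latitude = R, so Δφ = ΔN / R = 511.8 / 6367000 = 8.0383e-05 rad = 16.580″.

Δφ = 16.58″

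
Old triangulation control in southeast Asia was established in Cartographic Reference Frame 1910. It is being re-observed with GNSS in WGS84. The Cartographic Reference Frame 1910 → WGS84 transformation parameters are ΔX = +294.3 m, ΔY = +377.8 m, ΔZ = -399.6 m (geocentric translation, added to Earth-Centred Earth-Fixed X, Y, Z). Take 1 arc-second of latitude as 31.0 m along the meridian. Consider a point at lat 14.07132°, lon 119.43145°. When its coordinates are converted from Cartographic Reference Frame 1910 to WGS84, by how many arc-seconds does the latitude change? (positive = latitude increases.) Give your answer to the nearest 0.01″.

sin φ = 0.243130, cos φ = 0.969994, sin λ = 0.870944, cos λ = -0.491382.
North component: ΔN = −sin φ cos λ·ΔX − sin φ sin λ·ΔY + cos φ·ΔZ = −(0.243130)(-0.491382)(294.3) − (0.243130)(0.870944)(377.8) + (0.969994)(-399.6) = -432.45 m.
1° of latitude spans 3600 × 31.00 = 111600 m, so Δφ = -432.45 / 111600 × 3600 = -13.950″.

Δφ = -13.95″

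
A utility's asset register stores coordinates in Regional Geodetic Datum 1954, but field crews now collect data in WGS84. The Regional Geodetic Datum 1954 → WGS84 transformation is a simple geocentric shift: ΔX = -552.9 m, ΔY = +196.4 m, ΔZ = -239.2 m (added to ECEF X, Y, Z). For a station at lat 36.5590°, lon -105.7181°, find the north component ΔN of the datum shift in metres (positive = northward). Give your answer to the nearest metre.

At φ = 36.5590°, λ = -105.7181°: sin φ = 0.595650, cos φ = 0.803244, sin λ = -0.962606, cos λ = -0.270905.
ΔN = −sin φ cos λ·ΔX − sin φ sin λ·ΔY + cos φ·ΔZ = −(0.595650)(-0.270905)(-552.9) − (0.595650)(-0.962606)(196.4) + (0.803244)(-239.2) = -168.74 m.

ΔN = -169 m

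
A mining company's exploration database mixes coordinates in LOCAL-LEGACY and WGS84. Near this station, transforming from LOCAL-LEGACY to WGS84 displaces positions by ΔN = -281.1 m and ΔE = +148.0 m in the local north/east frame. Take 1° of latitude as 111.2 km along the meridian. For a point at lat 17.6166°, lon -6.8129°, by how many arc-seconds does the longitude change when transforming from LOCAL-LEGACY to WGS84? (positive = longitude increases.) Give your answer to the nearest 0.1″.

At latitude 17.6166°, cos φ = 0.953103.
1° of longitude at this latitude = 111.2 × cos φ = 105.99 km, so Δλ = 148.0 / 105985.1 = 0.0013964° = 5.027″.

Δλ = 5.0″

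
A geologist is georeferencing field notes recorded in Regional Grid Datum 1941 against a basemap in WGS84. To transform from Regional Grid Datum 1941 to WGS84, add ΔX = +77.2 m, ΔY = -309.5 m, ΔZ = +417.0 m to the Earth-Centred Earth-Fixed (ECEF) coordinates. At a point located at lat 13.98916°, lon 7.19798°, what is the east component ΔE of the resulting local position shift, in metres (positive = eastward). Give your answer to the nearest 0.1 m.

ΔE = -316.7 m

The local east axis at (φ, λ) is (−sin λ, cos λ, 0), so ΔE = −sin(7.19798°)·77.2 + cos(7.19798°)·(-309.5) = -316.73 m.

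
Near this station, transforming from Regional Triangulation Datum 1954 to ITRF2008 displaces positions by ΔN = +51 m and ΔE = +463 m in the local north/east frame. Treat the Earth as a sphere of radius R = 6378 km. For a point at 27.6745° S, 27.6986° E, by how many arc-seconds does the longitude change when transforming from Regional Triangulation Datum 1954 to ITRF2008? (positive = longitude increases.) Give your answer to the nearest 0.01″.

At latitude -27.6745°, cos φ = 0.885600.
One radian of longitude at latitude φ spans R cos φ, so Δλ = ΔE / (R cos φ) = 463.0 / (6378000 × 0.885600) = 8.1971e-05 rad = 16.908″.

Δλ = 16.91″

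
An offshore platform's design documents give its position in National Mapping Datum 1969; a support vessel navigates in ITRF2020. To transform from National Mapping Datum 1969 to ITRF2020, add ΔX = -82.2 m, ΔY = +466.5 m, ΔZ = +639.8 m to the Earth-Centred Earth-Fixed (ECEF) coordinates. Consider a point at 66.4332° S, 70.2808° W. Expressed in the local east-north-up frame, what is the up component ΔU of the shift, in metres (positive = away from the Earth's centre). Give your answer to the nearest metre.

The local up (radial) axis is (cos φ cos λ, cos φ sin λ, sin φ), giving ΔU = -11.089 − 175.577 − 586.437 = -773.10 m.

ΔU = -773 m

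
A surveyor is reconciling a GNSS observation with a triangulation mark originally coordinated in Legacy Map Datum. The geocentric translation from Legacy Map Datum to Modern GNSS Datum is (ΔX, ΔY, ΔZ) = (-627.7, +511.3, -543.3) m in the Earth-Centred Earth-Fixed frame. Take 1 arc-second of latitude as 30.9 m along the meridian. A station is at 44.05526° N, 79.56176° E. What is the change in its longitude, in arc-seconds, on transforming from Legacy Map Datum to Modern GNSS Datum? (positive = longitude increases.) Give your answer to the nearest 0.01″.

Δλ = 31.97″

sin φ = 0.695352, cos φ = 0.718669, sin λ = 0.983451, cos λ = 0.181176.
East component: ΔE = −sin λ·ΔX + cos λ·ΔY = −(0.983451)(-627.7) + (0.181176)(511.3) = 709.95 m.
1° of latitude spans 3600 × 30.90 = 111240 m; at latitude φ, 1° of longitude spans that × cos φ = 79944.8 m, so Δλ = 709.95 / 79944.8 × 3600 = 31.970″.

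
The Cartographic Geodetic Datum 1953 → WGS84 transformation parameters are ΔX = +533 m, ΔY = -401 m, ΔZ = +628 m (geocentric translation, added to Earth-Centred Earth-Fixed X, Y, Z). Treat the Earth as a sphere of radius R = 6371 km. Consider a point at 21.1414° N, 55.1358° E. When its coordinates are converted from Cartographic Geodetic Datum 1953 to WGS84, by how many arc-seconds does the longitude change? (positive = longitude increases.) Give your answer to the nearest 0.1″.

sin φ = 0.360671, cos φ = 0.932693, sin λ = 0.820509, cos λ = 0.571633.
East component: ΔE = −sin λ·ΔX + cos λ·ΔY = −(0.820509)(533) + (0.571633)(-401) = -666.56 m.
1° of latitude spans πR/180 = 111195 m; at latitude φ, 1° of longitude spans that × cos φ = 103710.7 m, so Δλ = -666.56 / 103710.7 × 3600 = -23.137″.

Δλ = -23.1″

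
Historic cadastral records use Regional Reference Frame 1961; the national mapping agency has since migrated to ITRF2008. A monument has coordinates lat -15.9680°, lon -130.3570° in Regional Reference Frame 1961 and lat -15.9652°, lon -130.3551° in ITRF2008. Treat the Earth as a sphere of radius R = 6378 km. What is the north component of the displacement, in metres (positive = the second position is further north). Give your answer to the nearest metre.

Δφ = -15.9652° − -15.9680° = +0.0028°; Δλ = -130.3551° − -130.3570° = +0.0019°.
1° along a meridian = πR/180 = 111317 m.
ΔN = Δφ × 111317 = 311.7 m; ΔE = Δλ × 111317 × cos(-15.9680°) = +0.0019 × 111317 × 0.961415 = 203.3 m.

ΔN = 312 m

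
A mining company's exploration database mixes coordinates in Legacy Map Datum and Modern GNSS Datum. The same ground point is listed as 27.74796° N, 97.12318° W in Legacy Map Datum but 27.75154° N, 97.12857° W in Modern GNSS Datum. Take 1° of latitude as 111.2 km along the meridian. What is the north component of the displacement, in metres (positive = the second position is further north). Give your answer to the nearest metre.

Δφ = 27.75154° − 27.74796° = +0.00358°; Δλ = -97.12857° − -97.12318° = -0.00539°.
ΔN = Δφ × 111200 = 398.1 m; ΔE = Δλ × 111200 × cos(27.74796°) = -0.00539 × 111200 × 0.885004 = -530.4 m.

ΔN = 398 m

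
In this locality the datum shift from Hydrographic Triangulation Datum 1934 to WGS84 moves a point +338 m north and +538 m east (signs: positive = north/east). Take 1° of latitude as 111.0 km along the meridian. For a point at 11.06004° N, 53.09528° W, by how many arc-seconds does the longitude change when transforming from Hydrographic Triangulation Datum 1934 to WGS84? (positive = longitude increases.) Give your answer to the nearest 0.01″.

Δλ = 17.78″

At latitude 11.06004°, cos φ = 0.981427.
1° of longitude at this latitude = 111.0 × cos φ = 108.94 km, so Δλ = 538.0 / 108938.4 = 0.0049386° = 17.779″.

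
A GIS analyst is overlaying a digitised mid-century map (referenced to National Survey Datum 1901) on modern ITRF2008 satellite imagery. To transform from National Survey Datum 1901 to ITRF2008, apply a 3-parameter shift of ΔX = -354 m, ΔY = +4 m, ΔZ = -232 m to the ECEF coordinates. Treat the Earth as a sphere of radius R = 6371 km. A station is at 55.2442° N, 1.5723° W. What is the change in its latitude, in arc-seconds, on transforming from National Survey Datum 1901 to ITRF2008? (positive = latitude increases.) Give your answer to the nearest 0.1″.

Δφ = 5.1″

sin φ = 0.821589, cos φ = 0.570080, sin λ = -0.027438, cos λ = 0.999623.
North component: ΔN = −sin φ cos λ·ΔX − sin φ sin λ·ΔY + cos φ·ΔZ = −(0.821589)(0.999623)(-354) − (0.821589)(-0.027438)(4) + (0.570080)(-232) = 158.56 m.
1° of latitude spans πR/180 = 111195 m, so Δφ = 158.56 / 111195 × 3600 = 5.134″.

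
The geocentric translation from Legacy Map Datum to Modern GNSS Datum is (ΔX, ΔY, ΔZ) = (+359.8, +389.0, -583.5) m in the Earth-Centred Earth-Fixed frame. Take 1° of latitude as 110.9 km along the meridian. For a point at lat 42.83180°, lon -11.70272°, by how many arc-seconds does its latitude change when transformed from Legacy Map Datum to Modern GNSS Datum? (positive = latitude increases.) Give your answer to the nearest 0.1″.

sin φ = 0.679848, cos φ = 0.733353, sin λ = -0.202834, cos λ = 0.979213.
North component: ΔN = −sin φ cos λ·ΔX − sin φ sin λ·ΔY + cos φ·ΔZ = −(0.679848)(0.979213)(359.8) − (0.679848)(-0.202834)(389.0) + (0.733353)(-583.5) = -613.79 m.
1° of latitude spans 110900 m, so Δφ = -613.79 / 110900 × 3600 = -19.925″.

Δφ = -19.9″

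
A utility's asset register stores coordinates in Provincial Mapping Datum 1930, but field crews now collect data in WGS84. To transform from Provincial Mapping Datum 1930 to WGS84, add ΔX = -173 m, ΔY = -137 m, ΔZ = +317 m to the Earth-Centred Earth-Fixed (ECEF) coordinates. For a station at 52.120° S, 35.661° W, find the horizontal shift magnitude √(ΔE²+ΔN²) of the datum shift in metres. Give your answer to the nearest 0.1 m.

258.0 m

The local east axis at (φ, λ) is (−sin λ, cos λ, 0), so ΔE = −sin(-35.661°)·(-173) + cos(-35.661°)·(-137) = -212.17 m.
The local north axis is (−sin φ cos λ, −sin φ sin λ, cos φ), giving ΔN = -110.943 + 63.041 + 194.641 = 146.74 m.
Horizontal magnitude = √(ΔE² + ΔN²) = √((-212.17)² + 146.74²) = 257.97 m.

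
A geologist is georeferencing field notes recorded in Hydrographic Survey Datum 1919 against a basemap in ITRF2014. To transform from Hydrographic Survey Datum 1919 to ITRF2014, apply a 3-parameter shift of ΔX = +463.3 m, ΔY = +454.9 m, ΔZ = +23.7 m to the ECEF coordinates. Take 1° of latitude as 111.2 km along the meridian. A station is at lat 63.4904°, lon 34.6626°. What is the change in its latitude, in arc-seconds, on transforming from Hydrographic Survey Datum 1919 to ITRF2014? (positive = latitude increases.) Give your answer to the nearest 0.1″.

sin φ = 0.894860, cos φ = 0.446348, sin λ = 0.568743, cos λ = 0.822515.
North component: ΔN = −sin φ cos λ·ΔX − sin φ sin λ·ΔY + cos φ·ΔZ = −(0.894860)(0.822515)(463.3) − (0.894860)(0.568743)(454.9) + (0.446348)(23.7) = -561.95 m.
1° of latitude spans 111200 m, so Δφ = -561.95 / 111200 × 3600 = -18.192″.

Δφ = -18.2″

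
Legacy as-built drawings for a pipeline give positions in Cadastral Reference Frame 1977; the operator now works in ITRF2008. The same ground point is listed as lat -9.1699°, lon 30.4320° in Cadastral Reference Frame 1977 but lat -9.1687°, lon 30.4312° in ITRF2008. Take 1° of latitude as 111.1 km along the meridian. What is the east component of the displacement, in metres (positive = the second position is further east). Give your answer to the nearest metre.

ΔE = -88 m

Δφ = -9.1687° − -9.1699° = +0.0012°; Δλ = 30.4312° − 30.4320° = -0.0008°.
ΔN = Δφ × 111100 = 133.3 m; ΔE = Δλ × 111100 × cos(-9.1699°) = -0.0008 × 111100 × 0.987220 = -87.7 m.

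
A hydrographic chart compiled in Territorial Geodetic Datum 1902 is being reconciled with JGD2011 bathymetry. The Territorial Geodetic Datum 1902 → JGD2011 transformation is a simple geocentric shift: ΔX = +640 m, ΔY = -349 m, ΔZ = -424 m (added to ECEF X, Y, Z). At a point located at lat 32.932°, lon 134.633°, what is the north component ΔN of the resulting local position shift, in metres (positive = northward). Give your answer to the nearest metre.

At φ = 32.932°, λ = 134.633°: sin φ = 0.543643, cos φ = 0.839316, sin λ = 0.711622, cos λ = -0.702563.
ΔN = −sin φ cos λ·ΔX − sin φ sin λ·ΔY + cos φ·ΔZ = −(0.543643)(-0.702563)(640) − (0.543643)(0.711622)(-349) + (0.839316)(-424) = 23.59 m.

ΔN = 24 m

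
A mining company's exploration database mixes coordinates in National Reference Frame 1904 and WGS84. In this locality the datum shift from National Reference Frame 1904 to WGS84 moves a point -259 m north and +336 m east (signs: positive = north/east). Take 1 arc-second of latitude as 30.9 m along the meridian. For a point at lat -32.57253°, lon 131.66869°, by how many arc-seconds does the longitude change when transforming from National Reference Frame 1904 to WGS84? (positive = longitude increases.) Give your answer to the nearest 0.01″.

Δλ = 12.90″

At latitude -32.57253°, cos φ = 0.842711.
1″ of longitude at this latitude = 30.90 × cos φ = 26.0398 m, so Δλ = 336.0 / 26.0398 = 12.903″.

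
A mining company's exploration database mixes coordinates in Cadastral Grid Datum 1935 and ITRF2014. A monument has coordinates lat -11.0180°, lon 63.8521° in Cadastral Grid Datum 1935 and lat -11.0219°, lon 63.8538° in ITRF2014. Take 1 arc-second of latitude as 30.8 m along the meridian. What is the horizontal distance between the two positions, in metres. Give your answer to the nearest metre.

Δφ = -11.0219° − -11.0180° = -0.0039°; Δλ = 63.8538° − 63.8521° = +0.0017°.
1° of latitude = 3600 × 30.80 = 110880 m.
ΔN = Δφ × 110880 = -432.4 m; ΔE = Δλ × 110880 × cos(-11.0180°) = +0.0017 × 110880 × 0.981567 = 185.0 m.
Distance = √(ΔE² + ΔN²) = √(185.0² + (-432.4)²) = 470.4 m.

470 m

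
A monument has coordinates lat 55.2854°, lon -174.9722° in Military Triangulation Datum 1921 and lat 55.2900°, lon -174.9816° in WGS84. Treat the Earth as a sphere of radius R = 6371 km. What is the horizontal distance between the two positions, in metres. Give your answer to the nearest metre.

Δφ = 55.2900° − 55.2854° = +0.0046°; Δλ = -174.9816° − -174.9722° = -0.0094°.
1° along a meridian = πR/180 = 111195 m.
ΔN = Δφ × 111195 = 511.5 m; ΔE = Δλ × 111195 × cos(55.2854°) = -0.0094 × 111195 × 0.569489 = -595.2 m.
Distance = √(ΔE² + ΔN²) = √((-595.2)² + 511.5²) = 784.8 m.

785 m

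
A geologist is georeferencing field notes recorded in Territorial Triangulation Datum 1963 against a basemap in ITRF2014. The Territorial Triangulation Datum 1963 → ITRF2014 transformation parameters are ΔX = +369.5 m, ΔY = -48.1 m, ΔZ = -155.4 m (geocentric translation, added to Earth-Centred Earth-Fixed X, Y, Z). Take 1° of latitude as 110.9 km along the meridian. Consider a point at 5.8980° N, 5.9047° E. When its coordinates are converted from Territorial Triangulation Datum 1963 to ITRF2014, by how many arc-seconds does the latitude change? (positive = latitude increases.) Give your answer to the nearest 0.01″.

Δφ = -6.23″

sin φ = 0.102758, cos φ = 0.994706, sin λ = 0.102874, cos λ = 0.994694.
North component: ΔN = −sin φ cos λ·ΔX − sin φ sin λ·ΔY + cos φ·ΔZ = −(0.102758)(0.994694)(369.5) − (0.102758)(0.102874)(-48.1) + (0.994706)(-155.4) = -191.84 m.
1° of latitude spans 110900 m, so Δφ = -191.84 / 110900 × 3600 = -6.227″.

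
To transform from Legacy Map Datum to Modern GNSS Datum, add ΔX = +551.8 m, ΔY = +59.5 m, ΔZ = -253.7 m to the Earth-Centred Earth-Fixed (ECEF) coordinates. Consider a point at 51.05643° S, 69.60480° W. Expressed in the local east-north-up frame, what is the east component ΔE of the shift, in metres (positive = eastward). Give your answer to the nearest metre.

The local east axis at (φ, λ) is (−sin λ, cos λ, 0), so ΔE = −sin(-69.60480°)·551.8 + cos(-69.60480°)·59.5 = 537.94 m.

ΔE = 538 m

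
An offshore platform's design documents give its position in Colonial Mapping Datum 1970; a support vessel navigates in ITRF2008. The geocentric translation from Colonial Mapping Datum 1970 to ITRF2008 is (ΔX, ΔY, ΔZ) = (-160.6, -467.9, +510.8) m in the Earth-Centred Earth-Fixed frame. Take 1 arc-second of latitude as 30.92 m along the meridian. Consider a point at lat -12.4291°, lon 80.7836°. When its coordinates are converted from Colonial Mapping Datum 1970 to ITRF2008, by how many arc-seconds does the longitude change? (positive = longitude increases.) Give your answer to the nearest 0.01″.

sin φ = -0.215231, cos φ = 0.976563, sin λ = 0.987090, cos λ = 0.160164.
East component: ΔE = −sin λ·ΔX + cos λ·ΔY = −(0.987090)(-160.6) + (0.160164)(-467.9) = 83.59 m.
1° of latitude spans 3600 × 30.92 = 111312 m; at latitude φ, 1° of longitude spans that × cos φ = 108703.2 m, so Δλ = 83.59 / 108703.2 × 3600 = 2.768″.

Δλ = 2.77″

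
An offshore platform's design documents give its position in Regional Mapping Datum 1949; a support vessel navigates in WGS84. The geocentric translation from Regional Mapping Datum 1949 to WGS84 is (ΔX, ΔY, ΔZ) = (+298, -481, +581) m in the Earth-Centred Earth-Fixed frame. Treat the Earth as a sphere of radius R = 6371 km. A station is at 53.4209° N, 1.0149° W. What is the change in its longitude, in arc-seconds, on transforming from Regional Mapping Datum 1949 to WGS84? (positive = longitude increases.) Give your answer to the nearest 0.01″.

Δλ = -25.84″

sin φ = 0.803035, cos φ = 0.595932, sin λ = -0.017712, cos λ = 0.999843.
East component: ΔE = −sin λ·ΔX + cos λ·ΔY = −(-0.017712)(298) + (0.999843)(-481) = -475.65 m.
1° of latitude spans πR/180 = 111195 m; at latitude φ, 1° of longitude spans that × cos φ = 66264.6 m, so Δλ = -475.65 / 66264.6 × 3600 = -25.841″.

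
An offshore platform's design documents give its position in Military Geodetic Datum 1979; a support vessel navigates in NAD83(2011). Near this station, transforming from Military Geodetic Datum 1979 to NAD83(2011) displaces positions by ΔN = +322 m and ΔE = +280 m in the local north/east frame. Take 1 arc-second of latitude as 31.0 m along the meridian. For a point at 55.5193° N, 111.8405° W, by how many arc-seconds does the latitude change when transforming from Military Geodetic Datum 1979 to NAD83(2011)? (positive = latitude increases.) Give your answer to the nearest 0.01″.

Δφ = 10.39″

1″ of latitude = 31.00 m, so Δφ = 322.0 / 31.00 = 10.387″.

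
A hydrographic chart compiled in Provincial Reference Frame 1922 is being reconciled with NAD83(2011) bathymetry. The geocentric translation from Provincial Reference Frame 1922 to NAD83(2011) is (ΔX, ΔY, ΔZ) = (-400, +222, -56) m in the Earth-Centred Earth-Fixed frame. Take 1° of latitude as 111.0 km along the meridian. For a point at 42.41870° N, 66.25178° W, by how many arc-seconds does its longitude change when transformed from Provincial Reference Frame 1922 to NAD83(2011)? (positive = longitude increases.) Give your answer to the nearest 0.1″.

sin φ = 0.674543, cos φ = 0.738235, sin λ = -0.915324, cos λ = 0.402718.
East component: ΔE = −sin λ·ΔX + cos λ·ΔY = −(-0.915324)(-400) + (0.402718)(222) = -276.73 m.
1° of latitude spans 111000 m; at latitude φ, 1° of longitude spans that × cos φ = 81944.1 m, so Δλ = -276.73 / 81944.1 × 3600 = -12.157″.

Δλ = -12.2″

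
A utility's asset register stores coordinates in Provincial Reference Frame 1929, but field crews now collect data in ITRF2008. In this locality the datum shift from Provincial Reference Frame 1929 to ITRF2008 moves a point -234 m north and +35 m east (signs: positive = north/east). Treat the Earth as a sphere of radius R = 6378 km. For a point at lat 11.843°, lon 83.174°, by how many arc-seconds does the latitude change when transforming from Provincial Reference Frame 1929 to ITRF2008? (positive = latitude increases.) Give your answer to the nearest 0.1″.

On a sphere of radius R, 1 rad of latitude = R, so Δφ = ΔN / R = -234.0 / 6378000 = -3.6689e-05 rad = -7.568″.

Δφ = -7.6″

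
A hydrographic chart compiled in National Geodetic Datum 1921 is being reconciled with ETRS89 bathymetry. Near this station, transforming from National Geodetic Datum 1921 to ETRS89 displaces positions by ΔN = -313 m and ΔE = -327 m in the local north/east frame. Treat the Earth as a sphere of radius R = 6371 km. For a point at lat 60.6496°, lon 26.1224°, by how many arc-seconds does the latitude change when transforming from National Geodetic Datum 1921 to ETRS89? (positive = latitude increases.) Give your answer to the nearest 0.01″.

Δφ = -10.13″

On a sphere of radius R, 1 rad of latitude = R, so Δφ = ΔN / R = -313.0 / 6371000 = -4.9129e-05 rad = -10.134″.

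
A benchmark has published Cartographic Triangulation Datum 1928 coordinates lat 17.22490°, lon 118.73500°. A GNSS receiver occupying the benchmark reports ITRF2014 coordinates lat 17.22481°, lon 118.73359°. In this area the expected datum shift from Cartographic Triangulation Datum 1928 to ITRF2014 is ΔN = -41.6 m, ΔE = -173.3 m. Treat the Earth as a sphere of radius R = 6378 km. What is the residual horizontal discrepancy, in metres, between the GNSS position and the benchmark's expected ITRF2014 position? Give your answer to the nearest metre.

Observed coordinate differences: Δφ = -0.00009°, Δλ = -0.00141°.
Converting to metres (1° lat = 111317 m, cos φ = 0.955150): observed ΔN = -10.0 m, observed ΔE = -149.9 m.
Subtracting the expected shift leaves a residual of -10.0 − (-41.6) = 31.6 m north and -149.9 − (-173.3) = 23.4 m east.
Residual distance = √(31.6² + 23.4²) = 39.3 m.

39 m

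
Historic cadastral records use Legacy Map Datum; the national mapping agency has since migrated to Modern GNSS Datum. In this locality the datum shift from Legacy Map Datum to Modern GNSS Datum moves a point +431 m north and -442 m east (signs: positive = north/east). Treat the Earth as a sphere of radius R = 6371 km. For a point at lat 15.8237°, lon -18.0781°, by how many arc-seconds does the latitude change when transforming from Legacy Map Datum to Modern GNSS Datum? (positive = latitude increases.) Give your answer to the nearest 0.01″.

On a sphere of radius R, 1 rad of latitude = R, so Δφ = ΔN / R = 431.0 / 6371000 = 6.7650e-05 rad = 13.954″.

Δφ = 13.95″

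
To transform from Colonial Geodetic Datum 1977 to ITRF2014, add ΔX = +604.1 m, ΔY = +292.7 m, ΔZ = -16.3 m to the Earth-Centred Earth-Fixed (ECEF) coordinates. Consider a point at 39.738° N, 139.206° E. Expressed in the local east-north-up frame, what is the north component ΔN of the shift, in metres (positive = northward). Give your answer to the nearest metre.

ΔN = 158 m

At φ = 39.738°, λ = 139.206°: sin φ = 0.639278, cos φ = 0.768976, sin λ = 0.653341, cos λ = -0.757063.
ΔN = −sin φ cos λ·ΔX − sin φ sin λ·ΔY + cos φ·ΔZ = −(0.639278)(-0.757063)(604.1) − (0.639278)(0.653341)(292.7) + (0.768976)(-16.3) = 157.58 m.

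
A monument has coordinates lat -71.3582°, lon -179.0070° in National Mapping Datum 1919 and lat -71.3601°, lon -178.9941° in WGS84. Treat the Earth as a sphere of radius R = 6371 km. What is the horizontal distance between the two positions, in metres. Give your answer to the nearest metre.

Δφ = -71.3601° − -71.3582° = -0.0019°; Δλ = -178.9941° − -179.0070° = +0.0129°.
1° along a meridian = πR/180 = 111195 m.
ΔN = Δφ × 111195 = -211.3 m; ΔE = Δλ × 111195 × cos(-71.3582°) = +0.0129 × 111195 × 0.319651 = 458.5 m.
Distance = √(ΔE² + ΔN²) = √(458.5² + (-211.3)²) = 504.8 m.

505 m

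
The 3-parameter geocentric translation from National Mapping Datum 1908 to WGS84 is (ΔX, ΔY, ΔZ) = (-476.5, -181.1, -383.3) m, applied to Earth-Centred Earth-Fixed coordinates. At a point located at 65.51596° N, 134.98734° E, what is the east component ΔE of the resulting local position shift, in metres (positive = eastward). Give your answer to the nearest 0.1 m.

At φ = 65.51596°, λ = 134.98734°: sin φ = 0.910077, cos φ = 0.414440, sin λ = 0.707263, cos λ = -0.706951.
ΔE = −sin λ·ΔX + cos λ·ΔY = −(0.707263)·(-476.5) + (-0.706951)·(-181.1) = 465.04 m.

ΔE = 465.0 m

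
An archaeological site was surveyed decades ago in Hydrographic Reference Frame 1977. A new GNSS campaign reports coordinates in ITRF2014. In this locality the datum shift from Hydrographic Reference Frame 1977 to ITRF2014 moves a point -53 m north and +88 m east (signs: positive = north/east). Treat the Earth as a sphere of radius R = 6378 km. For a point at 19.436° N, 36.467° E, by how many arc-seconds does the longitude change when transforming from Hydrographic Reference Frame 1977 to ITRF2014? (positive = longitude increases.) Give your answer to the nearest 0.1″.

At latitude 19.436°, cos φ = 0.943014.
One radian of longitude at latitude φ spans R cos φ, so Δλ = ΔE / (R cos φ) = 88.0 / (6378000 × 0.943014) = 1.4631e-05 rad = 3.018″.

Δλ = 3.0″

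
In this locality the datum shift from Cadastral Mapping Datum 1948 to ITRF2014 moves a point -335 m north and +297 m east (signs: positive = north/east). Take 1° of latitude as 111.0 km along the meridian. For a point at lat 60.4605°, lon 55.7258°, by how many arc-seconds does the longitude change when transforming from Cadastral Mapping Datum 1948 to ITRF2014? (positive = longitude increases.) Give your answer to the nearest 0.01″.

Δλ = 19.54″

At latitude 60.4605°, cos φ = 0.493023.
1° of longitude at this latitude = 111.0 × cos φ = 54.73 km, so Δλ = 297.0 / 54725.6 = 0.0054271° = 19.537″.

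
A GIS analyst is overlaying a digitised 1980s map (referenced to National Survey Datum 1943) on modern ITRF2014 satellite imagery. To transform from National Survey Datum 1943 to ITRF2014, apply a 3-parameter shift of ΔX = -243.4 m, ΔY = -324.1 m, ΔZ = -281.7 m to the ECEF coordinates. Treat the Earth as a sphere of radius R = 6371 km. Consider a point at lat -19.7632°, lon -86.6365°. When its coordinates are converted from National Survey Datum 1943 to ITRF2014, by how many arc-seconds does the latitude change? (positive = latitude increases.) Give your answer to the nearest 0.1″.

Δφ = -5.2″

sin φ = -0.338134, cos φ = 0.941098, sin λ = -0.998277, cos λ = 0.058670.
North component: ΔN = −sin φ cos λ·ΔX − sin φ sin λ·ΔY + cos φ·ΔZ = −(-0.338134)(0.058670)(-243.4) − (-0.338134)(-0.998277)(-324.1) + (0.941098)(-281.7) = -160.54 m.
1° of latitude spans πR/180 = 111195 m, so Δφ = -160.54 / 111195 × 3600 = -5.197″.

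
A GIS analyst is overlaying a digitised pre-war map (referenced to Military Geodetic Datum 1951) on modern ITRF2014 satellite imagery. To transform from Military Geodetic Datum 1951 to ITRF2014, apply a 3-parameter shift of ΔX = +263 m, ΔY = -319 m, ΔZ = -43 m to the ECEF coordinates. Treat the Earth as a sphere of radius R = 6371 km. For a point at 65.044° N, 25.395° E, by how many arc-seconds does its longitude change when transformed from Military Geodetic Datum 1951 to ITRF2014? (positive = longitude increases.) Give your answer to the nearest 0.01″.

sin φ = 0.906632, cos φ = 0.421922, sin λ = 0.428856, cos λ = 0.903373.
East component: ΔE = −sin λ·ΔX + cos λ·ΔY = −(0.428856)(263) + (0.903373)(-319) = -400.97 m.
1° of latitude spans πR/180 = 111195 m; at latitude φ, 1° of longitude spans that × cos φ = 46915.6 m, so Δλ = -400.97 / 46915.6 × 3600 = -30.767″.

Δλ = -30.77″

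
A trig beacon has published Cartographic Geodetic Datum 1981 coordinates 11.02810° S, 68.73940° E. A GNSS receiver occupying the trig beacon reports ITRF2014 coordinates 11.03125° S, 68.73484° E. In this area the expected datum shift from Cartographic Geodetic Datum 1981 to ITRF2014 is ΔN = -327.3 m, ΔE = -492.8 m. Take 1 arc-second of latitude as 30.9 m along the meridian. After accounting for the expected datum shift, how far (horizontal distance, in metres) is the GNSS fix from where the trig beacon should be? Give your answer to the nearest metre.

Observed coordinate differences: Δφ = -0.00315°, Δλ = -0.00456°.
Converting to metres (1° lat = 111240 m, cos φ = 0.981533): observed ΔN = -350.4 m, observed ΔE = -497.9 m.
Subtracting the expected shift leaves a residual of -350.4 − (-327.3) = -23.1 m north and -497.9 − (-492.8) = -5.1 m east.
Residual distance = √((-23.1)² + (-5.1)²) = 23.7 m.

24 m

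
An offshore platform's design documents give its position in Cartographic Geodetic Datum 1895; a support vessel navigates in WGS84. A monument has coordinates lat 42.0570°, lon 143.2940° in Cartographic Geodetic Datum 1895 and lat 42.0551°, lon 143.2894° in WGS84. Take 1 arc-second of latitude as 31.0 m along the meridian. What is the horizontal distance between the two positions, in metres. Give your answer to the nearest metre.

436 m

Δφ = 42.0551° − 42.0570° = -0.0019°; Δλ = 143.2894° − 143.2940° = -0.0046°.
1° of latitude = 3600 × 31.00 = 111600 m.
ΔN = Δφ × 111600 = -212.0 m; ΔE = Δλ × 111600 × cos(42.0570°) = -0.0046 × 111600 × 0.742479 = -381.2 m.
Distance = √(ΔE² + ΔN²) = √((-381.2)² + (-212.0)²) = 436.2 m.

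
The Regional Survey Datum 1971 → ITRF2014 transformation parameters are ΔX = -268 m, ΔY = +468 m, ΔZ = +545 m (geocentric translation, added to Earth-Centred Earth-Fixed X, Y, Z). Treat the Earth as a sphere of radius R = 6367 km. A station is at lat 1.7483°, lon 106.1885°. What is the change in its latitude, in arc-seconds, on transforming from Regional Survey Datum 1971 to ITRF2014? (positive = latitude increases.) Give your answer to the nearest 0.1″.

Δφ = 17.1″

sin φ = 0.030509, cos φ = 0.999534, sin λ = 0.960350, cos λ = -0.278798.
North component: ΔN = −sin φ cos λ·ΔX − sin φ sin λ·ΔY + cos φ·ΔZ = −(0.030509)(-0.278798)(-268) − (0.030509)(0.960350)(468) + (0.999534)(545) = 528.75 m.
1° of latitude spans πR/180 = 111125 m, so Δφ = 528.75 / 111125 × 3600 = 17.129″.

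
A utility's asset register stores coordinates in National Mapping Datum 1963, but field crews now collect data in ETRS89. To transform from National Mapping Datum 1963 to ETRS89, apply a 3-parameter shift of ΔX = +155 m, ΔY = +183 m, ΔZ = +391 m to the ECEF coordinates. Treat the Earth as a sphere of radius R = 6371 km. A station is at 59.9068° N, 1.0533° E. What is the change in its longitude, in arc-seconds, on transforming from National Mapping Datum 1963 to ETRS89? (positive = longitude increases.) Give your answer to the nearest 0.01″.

sin φ = 0.865211, cos φ = 0.501408, sin λ = 0.018383, cos λ = 0.999831.
East component: ΔE = −sin λ·ΔX + cos λ·ΔY = −(0.018383)(155) + (0.999831)(183) = 180.12 m.
1° of latitude spans πR/180 = 111195 m; at latitude φ, 1° of longitude spans that × cos φ = 55754.0 m, so Δλ = 180.12 / 55754.0 × 3600 = 11.630″.

Δλ = 11.63″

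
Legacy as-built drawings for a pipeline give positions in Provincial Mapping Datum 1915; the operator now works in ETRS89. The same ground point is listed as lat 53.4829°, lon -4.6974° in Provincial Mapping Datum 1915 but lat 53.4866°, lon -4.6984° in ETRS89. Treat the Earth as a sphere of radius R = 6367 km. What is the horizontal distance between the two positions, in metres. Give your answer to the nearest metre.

416 m

Δφ = 53.4866° − 53.4829° = +0.0037°; Δλ = -4.6984° − -4.6974° = -0.0010°.
1° along a meridian = πR/180 = 111125 m.
ΔN = Δφ × 111125 = 411.2 m; ΔE = Δλ × 111125 × cos(53.4829°) = -0.0010 × 111125 × 0.595063 = -66.1 m.
Distance = √(ΔE² + ΔN²) = √((-66.1)² + 411.2²) = 416.4 m.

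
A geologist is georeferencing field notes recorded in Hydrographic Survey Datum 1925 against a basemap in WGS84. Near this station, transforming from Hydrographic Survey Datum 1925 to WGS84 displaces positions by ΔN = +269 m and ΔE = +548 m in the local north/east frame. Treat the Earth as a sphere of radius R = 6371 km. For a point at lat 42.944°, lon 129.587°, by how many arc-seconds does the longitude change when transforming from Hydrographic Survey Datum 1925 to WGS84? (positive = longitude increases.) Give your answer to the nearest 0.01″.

Δλ = 24.24″

At latitude 42.944°, cos φ = 0.732020.
One radian of longitude at latitude φ spans R cos φ, so Δλ = ΔE / (R cos φ) = 548.0 / (6371000 × 0.732020) = 1.1750e-04 rad = 24.237″.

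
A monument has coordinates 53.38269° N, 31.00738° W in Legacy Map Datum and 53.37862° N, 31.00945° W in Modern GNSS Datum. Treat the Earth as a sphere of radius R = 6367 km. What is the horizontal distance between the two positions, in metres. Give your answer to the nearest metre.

473 m

Δφ = 53.37862° − 53.38269° = -0.00407°; Δλ = -31.00945° − -31.00738° = -0.00207°.
1° along a meridian = πR/180 = 111125 m.
ΔN = Δφ × 111125 = -452.3 m; ΔE = Δλ × 111125 × cos(53.38269°) = -0.00207 × 111125 × 0.596467 = -137.2 m.
Distance = √(ΔE² + ΔN²) = √((-137.2)² + (-452.3)²) = 472.6 m.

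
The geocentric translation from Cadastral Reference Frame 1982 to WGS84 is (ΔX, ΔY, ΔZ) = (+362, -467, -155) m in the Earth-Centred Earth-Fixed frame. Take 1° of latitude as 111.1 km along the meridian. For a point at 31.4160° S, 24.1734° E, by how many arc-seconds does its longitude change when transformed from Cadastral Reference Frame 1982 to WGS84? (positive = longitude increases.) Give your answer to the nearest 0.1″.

sin φ = -0.521248, cos φ = 0.853405, sin λ = 0.409500, cos λ = 0.912310.
East component: ΔE = −sin λ·ΔX + cos λ·ΔY = −(0.409500)(362) + (0.912310)(-467) = -574.29 m.
1° of latitude spans 111100 m; at latitude φ, 1° of longitude spans that × cos φ = 94813.3 m, so Δλ = -574.29 / 94813.3 × 3600 = -21.805″.

Δλ = -21.8″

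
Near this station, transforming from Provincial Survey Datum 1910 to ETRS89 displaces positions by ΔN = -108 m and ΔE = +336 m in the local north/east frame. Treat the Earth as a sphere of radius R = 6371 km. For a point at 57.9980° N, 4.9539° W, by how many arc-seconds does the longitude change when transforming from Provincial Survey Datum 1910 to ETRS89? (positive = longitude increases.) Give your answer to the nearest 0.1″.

At latitude 57.9980°, cos φ = 0.529949.
One radian of longitude at latitude φ spans R cos φ, so Δλ = ΔE / (R cos φ) = 336.0 / (6371000 × 0.529949) = 9.9517e-05 rad = 20.527″.

Δλ = 20.5″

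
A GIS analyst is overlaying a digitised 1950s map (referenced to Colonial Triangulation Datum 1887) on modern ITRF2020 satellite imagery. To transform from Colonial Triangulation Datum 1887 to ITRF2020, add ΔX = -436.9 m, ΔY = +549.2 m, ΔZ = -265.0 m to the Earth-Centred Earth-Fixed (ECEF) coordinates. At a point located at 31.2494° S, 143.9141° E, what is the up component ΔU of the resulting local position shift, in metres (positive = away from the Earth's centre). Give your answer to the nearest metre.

At φ = -31.2494°, λ = 143.9141°: sin φ = -0.518764, cos φ = 0.854917, sin λ = 0.588998, cos λ = -0.808135.
ΔU = cos φ cos λ·ΔX + cos φ sin λ·ΔY + sin φ·ΔZ = (0.854917)(-0.808135)(-436.9) + (0.854917)(0.588998)(549.2) + (-0.518764)(-265.0) = 715.87 m.

ΔU = 716 m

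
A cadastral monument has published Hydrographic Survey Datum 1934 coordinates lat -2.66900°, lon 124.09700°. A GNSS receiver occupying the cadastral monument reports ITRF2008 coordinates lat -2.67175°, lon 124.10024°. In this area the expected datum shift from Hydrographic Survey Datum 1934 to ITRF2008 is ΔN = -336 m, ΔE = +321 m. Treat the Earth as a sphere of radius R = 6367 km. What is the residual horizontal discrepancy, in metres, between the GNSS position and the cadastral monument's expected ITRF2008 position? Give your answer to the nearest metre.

49 m

Observed coordinate differences: Δφ = -0.00275°, Δλ = +0.00324°.
Converting to metres (1° lat = 111125 m, cos φ = 0.998915): observed ΔN = -305.6 m, observed ΔE = 359.7 m.
Subtracting the expected shift leaves a residual of -305.6 − (-336) = 30.4 m north and 359.7 − (321) = 38.7 m east.
Residual distance = √(30.4² + 38.7²) = 49.2 m.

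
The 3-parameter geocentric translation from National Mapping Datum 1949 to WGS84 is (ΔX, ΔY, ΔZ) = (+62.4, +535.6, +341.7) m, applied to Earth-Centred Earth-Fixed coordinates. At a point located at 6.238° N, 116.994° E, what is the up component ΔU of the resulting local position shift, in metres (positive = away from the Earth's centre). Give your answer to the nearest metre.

At φ = 6.238°, λ = 116.994°: sin φ = 0.108659, cos φ = 0.994079, sin λ = 0.891054, cos λ = -0.453897.
ΔU = cos φ cos λ·ΔX + cos φ sin λ·ΔY + sin φ·ΔZ = (0.994079)(-0.453897)(62.4) + (0.994079)(0.891054)(535.6) + (0.108659)(341.7) = 483.40 m.

ΔU = 483 m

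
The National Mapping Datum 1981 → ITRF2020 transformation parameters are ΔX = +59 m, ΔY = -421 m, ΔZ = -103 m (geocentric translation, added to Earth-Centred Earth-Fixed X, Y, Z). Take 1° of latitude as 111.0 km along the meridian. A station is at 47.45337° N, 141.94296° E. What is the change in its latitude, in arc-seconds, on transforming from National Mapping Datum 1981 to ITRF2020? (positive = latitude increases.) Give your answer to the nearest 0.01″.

sin φ = 0.736727, cos φ = 0.676190, sin λ = 0.616446, cos λ = -0.787397.
North component: ΔN = −sin φ cos λ·ΔX − sin φ sin λ·ΔY + cos φ·ΔZ = −(0.736727)(-0.787397)(59) − (0.736727)(0.616446)(-421) + (0.676190)(-103) = 155.78 m.
1° of latitude spans 111000 m, so Δφ = 155.78 / 111000 × 3600 = 5.052″.

Δφ = 5.05″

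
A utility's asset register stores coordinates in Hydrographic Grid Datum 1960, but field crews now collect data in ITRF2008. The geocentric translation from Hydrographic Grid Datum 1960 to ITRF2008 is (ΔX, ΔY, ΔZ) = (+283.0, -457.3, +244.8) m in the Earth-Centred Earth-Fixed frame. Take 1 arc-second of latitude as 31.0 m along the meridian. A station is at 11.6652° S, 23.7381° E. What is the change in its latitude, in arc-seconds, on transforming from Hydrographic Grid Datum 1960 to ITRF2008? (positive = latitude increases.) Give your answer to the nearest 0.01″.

Δφ = 8.22″

sin φ = -0.202193, cos φ = 0.979346, sin λ = 0.402557, cos λ = 0.915395.
North component: ΔN = −sin φ cos λ·ΔX − sin φ sin λ·ΔY + cos φ·ΔZ = −(-0.202193)(0.915395)(283.0) − (-0.202193)(0.402557)(-457.3) + (0.979346)(244.8) = 254.90 m.
1° of latitude spans 3600 × 31.00 = 111600 m, so Δφ = 254.90 / 111600 × 3600 = 8.223″.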